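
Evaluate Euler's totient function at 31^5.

φ(28629151) = 28629151 · (1 − 1/31)
       = 28629151 · 30/31 = 27705630.

27705630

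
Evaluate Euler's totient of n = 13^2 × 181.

φ(13^2) = 13^2 − 13^1 = 169 − 13 = 156.
φ(181) = 181 − 1 = 180.
Multiply: 156 · 180 = 28080.

28080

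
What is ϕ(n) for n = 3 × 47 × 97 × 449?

φ(6140973) = 6140973 · (1 − 1/3) · (1 − 1/47) · (1 − 1/97) · (1 − 1/449)
       = 6140973 · 3956736/6140973 = 3956736.

3956736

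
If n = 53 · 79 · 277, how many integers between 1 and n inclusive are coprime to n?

φ(53) = 53 − 1 = 52.
φ(79) = 79 − 1 = 78.
φ(277) = 277 − 1 = 276.
Multiply: 52 · 78 · 276 = 1119456.

1119456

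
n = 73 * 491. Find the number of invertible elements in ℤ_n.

φ(35843) = 35843 · (1 − 1/73) · (1 − 1/491)
       = 35843 · 35280/35843 = 35280.

35280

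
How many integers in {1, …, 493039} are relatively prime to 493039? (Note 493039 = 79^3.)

φ(493039) = 493039 · (1 − 1/79)
       = 493039 · 78/79 = 486798.

486798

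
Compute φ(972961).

813120

Prime factorization: 972961 = 11**3 · 17 · 43.
φ(972961) = 972961 · (1 − 1/11) · (1 − 1/17) · (1 − 1/43)
       = 972961 · 6720/8041 = 813120.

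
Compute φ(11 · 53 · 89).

φ(11) = 11 − 1 = 10.
φ(53) = 53 − 1 = 52.
φ(89) = 89 − 1 = 88.
Since φ is multiplicative, φ(51887) = 10 · 52 · 88 = 45760.

45760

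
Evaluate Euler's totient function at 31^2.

930

φ(961) = 961 · (1 − 1/31)
       = 961 · 30/31 = 930.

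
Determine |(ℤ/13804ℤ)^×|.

5376

13804 = 2^2 * 7 * 17 * 29.
φ(13804) = 13804 · (1 − 1/2) · (1 − 1/7) · (1 − 1/17) · (1 − 1/29)
       = 13804 · 2688/6902 = 5376.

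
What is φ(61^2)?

φ(61^2) = 61^1·(61−1) = 61·60 = 3660.

3660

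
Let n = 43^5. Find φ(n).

φ(147008443) = 147008443 · (1 − 1/43)
       = 147008443 · 42/43 = 143589642.

143589642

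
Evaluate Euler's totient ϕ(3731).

Factor 3731: 3731 = 7 · 13 · 41.
φ(3731) = 3731 · (1 − 1/7) · (1 − 1/13) · (1 − 1/41)
       = 3731 · 2880/3731 = 2880.

2880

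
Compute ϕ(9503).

First factor: 9503 = 13 · 17 · 43.
φ(13) = 13 − 1 = 12.
φ(17) = 17 − 1 = 16.
φ(43) = 43 − 1 = 42.
φ(9503) = 12 × 16 × 42 = 8064.

8064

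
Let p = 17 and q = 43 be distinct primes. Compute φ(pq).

672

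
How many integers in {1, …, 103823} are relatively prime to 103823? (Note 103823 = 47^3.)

101614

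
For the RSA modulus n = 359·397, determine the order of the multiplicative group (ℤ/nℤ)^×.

φ(359) = 359 − 1 = 358.
φ(397) = 397 − 1 = 396.
Since φ is multiplicative, φ(142523) = 358 · 396 = 141768.

141768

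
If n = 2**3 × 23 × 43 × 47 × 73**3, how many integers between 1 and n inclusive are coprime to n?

65233099008

φ(144661417688) = 144661417688 · (1 − 1/2) · (1 − 1/23) · (1 − 1/43) · (1 − 1/47) · (1 − 1/73)
       = 144661417688 · 3060288/6786518 = 65233099008.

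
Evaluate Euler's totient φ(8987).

7560

Factor 8987: 8987 = 11 × 19 × 43.
φ(11) = 11 − 1 = 10.
φ(19) = 19 − 1 = 18.
φ(43) = 43 − 1 = 42.
φ(8987) = 10 × 18 × 42 = 7560.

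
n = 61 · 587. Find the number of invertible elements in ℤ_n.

φ(35807) = 35807 · (1 − 1/61) · (1 − 1/587)
       = 35807 · 35160/35807 = 35160.

35160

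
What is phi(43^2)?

φ(43^2) = 43^2 − 43^1 = 1849 − 43 = 1806.

1806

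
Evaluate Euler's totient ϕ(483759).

285120

First factor: 483759 = 3**3 · 19 · 23 · 41.
φ(483759) = 483759 · (1 − 1/3) · (1 − 1/19) · (1 − 1/23) · (1 − 1/41)
       = 483759 · 31680/53751 = 285120.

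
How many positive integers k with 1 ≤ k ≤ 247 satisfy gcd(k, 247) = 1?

216

247 = 13 · 19.
φ(13) = 13 − 1 = 12.
φ(19) = 19 − 1 = 18.
Since φ is multiplicative, φ(247) = 12 · 18 = 216.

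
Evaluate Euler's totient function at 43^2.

1806

φ(43^2) = 43^2 − 43^1 = 1849 − 43 = 1806.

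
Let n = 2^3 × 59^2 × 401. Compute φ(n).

φ(11167048) = 11167048 · (1 − 1/2) · (1 − 1/59) · (1 − 1/401)
       = 11167048 · 23200/47318 = 5475200.

5475200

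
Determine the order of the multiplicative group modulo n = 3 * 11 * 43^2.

φ(3) = 3 − 1 = 2.
φ(11) = 11 − 1 = 10.
φ(43^2) = 43^2 − 43^1 = 1849 − 43 = 1806.
Since φ is multiplicative, φ(61017) = 2 · 10 · 1806 = 36120.

36120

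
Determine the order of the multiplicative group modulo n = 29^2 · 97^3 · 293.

214167507456

φ(224894491949) = 224894491949 · (1 − 1/29) · (1 − 1/97) · (1 − 1/293)
       = 224894491949 · 784896/824209 = 214167507456.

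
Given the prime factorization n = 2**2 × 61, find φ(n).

φ(2^2) = 2^1·(2−1) = 2·1 = 2.
φ(61) = 61 − 1 = 60.
φ(244) = 2 × 60 = 120.

120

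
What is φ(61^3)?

φ(61^3) = 61^2·(61−1) = 3721·60 = 223260.

223260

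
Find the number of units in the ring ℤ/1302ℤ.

360

1302 = 2 · 3 · 7 · 31.
φ(1302) = 1302 · (1 − 1/2) · (1 − 1/3) · (1 − 1/7) · (1 − 1/31)
       = 1302 · 360/1302 = 360.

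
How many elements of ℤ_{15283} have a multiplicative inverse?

13440

Prime factorization: 15283 = 17 * 29 * 31.
φ(17) = 17 − 1 = 16.
φ(29) = 29 − 1 = 28.
φ(31) = 31 − 1 = 30.
Since φ is multiplicative, φ(15283) = 16 · 28 · 30 = 13440.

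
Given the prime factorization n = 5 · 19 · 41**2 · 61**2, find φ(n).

432172800

φ(5) = 5 − 1 = 4.
φ(19) = 19 − 1 = 18.
φ(41^2) = 41^2 − 41^1 = 1681 − 41 = 1640.
φ(61^2) = 61^2 − 61^1 = 3721 − 61 = 3660.
φ(594225095) = 4 × 18 × 1640 × 3660 = 432172800.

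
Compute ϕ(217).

180

Factor 217: 217 = 7 * 31.
φ(7) = 7 − 1 = 6.
φ(31) = 31 − 1 = 30.
Multiply: 6 · 30 = 180.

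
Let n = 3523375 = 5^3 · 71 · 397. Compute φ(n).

2772000

φ(3523375) = 3523375 · (1 − 1/5) · (1 − 1/71) · (1 − 1/397)
       = 3523375 · 110880/140935 = 2772000.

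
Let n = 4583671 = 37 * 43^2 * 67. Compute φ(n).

4291056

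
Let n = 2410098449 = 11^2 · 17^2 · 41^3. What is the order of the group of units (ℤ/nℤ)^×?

φ(2410098449) = 2410098449 · (1 − 1/11) · (1 − 1/17) · (1 − 1/41)
       = 2410098449 · 6400/7667 = 2011820800.

2011820800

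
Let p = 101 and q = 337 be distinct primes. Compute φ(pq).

φ(n) = (p − 1)(q − 1) = (101−1)(337−1) = 100·336 = 33600.

33600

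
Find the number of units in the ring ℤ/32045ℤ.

21504

32045 = 5 · 13 · 17 · 29.
φ(5) = 5 − 1 = 4.
φ(13) = 13 − 1 = 12.
φ(17) = 17 − 1 = 16.
φ(29) = 29 − 1 = 28.
φ(32045) = 4 × 12 × 16 × 28 = 21504.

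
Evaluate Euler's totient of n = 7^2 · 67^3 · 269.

φ(7^2) = 7^2 − 7^1 = 49 − 7 = 42.
φ(67^3) = 67^2·(67−1) = 4489·66 = 296274.
φ(269) = 269 − 1 = 268.
Multiply: 42 · 296274 · 268 = 3334860144.

3334860144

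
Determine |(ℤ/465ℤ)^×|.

240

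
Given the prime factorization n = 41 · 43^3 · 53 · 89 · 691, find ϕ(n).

9808019020800

φ(10625102957789) = 10625102957789 · (1 − 1/41) · (1 − 1/43) · (1 − 1/53) · (1 − 1/89) · (1 − 1/691)
       = 10625102957789 · 5304499200/5746405061 = 9808019020800.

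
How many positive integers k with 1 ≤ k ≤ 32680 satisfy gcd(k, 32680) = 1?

32680 = 2^3 × 5 × 19 × 43.
φ(32680) = 32680 · (1 − 1/2) · (1 − 1/5) · (1 − 1/19) · (1 − 1/43)
       = 32680 · 3024/8170 = 12096.

12096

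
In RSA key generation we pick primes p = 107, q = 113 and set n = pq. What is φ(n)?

11872

For distinct primes, φ(pq) = (p−1)(q−1) = 106 × 112 = 11872.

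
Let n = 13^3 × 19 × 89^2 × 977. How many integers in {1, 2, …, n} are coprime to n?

279037744128

φ(13^3) = 13^2·(13−1) = 169·12 = 2028.
φ(19) = 19 − 1 = 18.
φ(89^2) = 89^1·(89−1) = 89·88 = 7832.
φ(977) = 977 − 1 = 976.
φ(323041438031) = 2028 × 18 × 7832 × 976 = 279037744128.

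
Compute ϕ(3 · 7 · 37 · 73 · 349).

10824192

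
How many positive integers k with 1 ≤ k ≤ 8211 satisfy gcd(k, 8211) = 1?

4224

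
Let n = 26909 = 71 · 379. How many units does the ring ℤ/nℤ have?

φ(26909) = 26909 · (1 − 1/71) · (1 − 1/379)
       = 26909 · 26460/26909 = 26460.

26460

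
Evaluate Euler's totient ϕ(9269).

7920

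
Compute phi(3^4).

φ(3^4) = 3^3·(3−1) = 27·2 = 54.

54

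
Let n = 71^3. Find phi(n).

352870

φ(357911) = 357911 · (1 − 1/71)
       = 357911 · 70/71 = 352870.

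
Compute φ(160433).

120960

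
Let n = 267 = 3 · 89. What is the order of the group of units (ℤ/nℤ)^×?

176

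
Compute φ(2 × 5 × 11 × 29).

φ(2) = 2 − 1 = 1.
φ(5) = 5 − 1 = 4.
φ(11) = 11 − 1 = 10.
φ(29) = 29 − 1 = 28.
Since φ is multiplicative, φ(3190) = 1 · 4 · 10 · 28 = 1120.

1120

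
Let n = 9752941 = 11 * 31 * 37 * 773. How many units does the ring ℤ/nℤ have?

8337600

φ(9752941) = 9752941 · (1 − 1/11) · (1 − 1/31) · (1 − 1/37) · (1 − 1/773)
       = 9752941 · 8337600/9752941 = 8337600.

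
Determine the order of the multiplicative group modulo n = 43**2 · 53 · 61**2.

φ(364646837) = 364646837 · (1 − 1/43) · (1 − 1/53) · (1 − 1/61)
       = 364646837 · 131040/139019 = 343717920.

343717920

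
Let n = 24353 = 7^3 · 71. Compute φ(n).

φ(7^3) = 7^2·(7−1) = 49·6 = 294.
φ(71) = 71 − 1 = 70.
φ(24353) = 294 × 70 = 20580.

20580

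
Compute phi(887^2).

785882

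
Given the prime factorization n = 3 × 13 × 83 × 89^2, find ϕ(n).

15413376

φ(25640277) = 25640277 · (1 − 1/3) · (1 − 1/13) · (1 − 1/83) · (1 − 1/89)
       = 25640277 · 173184/288093 = 15413376.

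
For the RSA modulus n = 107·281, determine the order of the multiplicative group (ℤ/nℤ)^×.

φ(30067) = 30067 · (1 − 1/107) · (1 − 1/281)
       = 30067 · 29680/30067 = 29680.

29680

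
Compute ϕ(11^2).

φ(11^2) = 11^2 − 11^1 = 121 − 11 = 110.

110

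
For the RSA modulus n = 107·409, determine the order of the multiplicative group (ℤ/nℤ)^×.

43248

φ(n) = (p − 1)(q − 1) = (107−1)(409−1) = 106·408 = 43248.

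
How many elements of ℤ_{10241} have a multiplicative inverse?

Prime factorization: 10241 = 7^2 · 11 · 19.
φ(10241) = 10241 · (1 − 1/7) · (1 − 1/11) · (1 − 1/19)
       = 10241 · 1080/1463 = 7560.

7560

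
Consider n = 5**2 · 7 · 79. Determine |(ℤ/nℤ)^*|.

9360

φ(13825) = 13825 · (1 − 1/5) · (1 − 1/7) · (1 − 1/79)
       = 13825 · 1872/2765 = 9360.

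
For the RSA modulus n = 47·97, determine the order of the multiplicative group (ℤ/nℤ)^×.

4416

φ(pq) = (p−1)(q−1) = 46 · 96 = 4416.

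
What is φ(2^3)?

φ(8) = 8 · (1 − 1/2)
       = 8 · 1/2 = 4.

4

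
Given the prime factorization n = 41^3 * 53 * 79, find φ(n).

272725440

φ(41^3) = 41^3 − 41^2 = 68921 − 1681 = 67240.
φ(53) = 53 − 1 = 52.
φ(79) = 79 − 1 = 78.
Multiply: 67240 · 52 · 78 = 272725440.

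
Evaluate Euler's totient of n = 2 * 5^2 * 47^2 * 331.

14269200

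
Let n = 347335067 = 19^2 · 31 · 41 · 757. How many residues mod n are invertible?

φ(19^2) = 19^1·(19−1) = 19·18 = 342.
φ(31) = 31 − 1 = 30.
φ(41) = 41 − 1 = 40.
φ(757) = 757 − 1 = 756.
Multiply: 342 · 30 · 40 · 756 = 310262400.

310262400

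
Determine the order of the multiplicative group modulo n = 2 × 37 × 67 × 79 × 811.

φ(2) = 2 − 1 = 1.
φ(37) = 37 − 1 = 36.
φ(67) = 67 − 1 = 66.
φ(79) = 79 − 1 = 78.
φ(811) = 811 − 1 = 810.
Since φ is multiplicative, φ(317654102) = 1 · 36 · 66 · 78 · 810 = 150115680.

150115680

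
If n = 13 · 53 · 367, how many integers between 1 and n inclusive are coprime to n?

φ(13) = 13 − 1 = 12.
φ(53) = 53 − 1 = 52.
φ(367) = 367 − 1 = 366.
φ(252863) = 12 × 52 × 366 = 228384.

228384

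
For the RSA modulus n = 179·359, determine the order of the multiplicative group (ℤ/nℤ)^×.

φ(64261) = 64261 · (1 − 1/179) · (1 − 1/359)
       = 64261 · 63724/64261 = 63724.

63724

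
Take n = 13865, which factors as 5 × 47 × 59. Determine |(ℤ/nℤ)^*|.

10672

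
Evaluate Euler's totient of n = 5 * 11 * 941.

φ(51755) = 51755 · (1 − 1/5) · (1 − 1/11) · (1 − 1/941)
       = 51755 · 37600/51755 = 37600.

37600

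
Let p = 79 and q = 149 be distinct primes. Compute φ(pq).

11544

φ(pq) = (p−1)(q−1) = 78 · 148 = 11544.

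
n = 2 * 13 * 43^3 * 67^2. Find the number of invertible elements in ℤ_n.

φ(2) = 2 − 1 = 1.
φ(13) = 13 − 1 = 12.
φ(43^3) = 43^2·(43−1) = 1849·42 = 77658.
φ(67^2) = 67^1·(67−1) = 67·66 = 4422.
Since φ is multiplicative, φ(9279579998) = 1 · 12 · 77658 · 4422 = 4120844112.

4120844112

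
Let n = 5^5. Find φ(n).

2500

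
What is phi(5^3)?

100

φ(5^3) = 5^3 − 5^2 = 125 − 25 = 100.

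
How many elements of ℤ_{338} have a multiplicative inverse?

First factor: 338 = 2 · 13^2.
φ(2) = 2 − 1 = 1.
φ(13^2) = 13^2 − 13^1 = 169 − 13 = 156.
Since φ is multiplicative, φ(338) = 1 · 156 = 156.

156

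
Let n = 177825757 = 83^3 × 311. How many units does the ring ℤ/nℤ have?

φ(177825757) = 177825757 · (1 − 1/83) · (1 − 1/311)
       = 177825757 · 25420/25813 = 175118380.

175118380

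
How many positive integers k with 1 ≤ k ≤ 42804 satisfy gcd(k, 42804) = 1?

42804 = 2^2 * 3^2 * 29 * 41.
φ(2^2) = 2^2 − 2^1 = 4 − 2 = 2.
φ(3^2) = 3^1·(3−1) = 3·2 = 6.
φ(29) = 29 − 1 = 28.
φ(41) = 41 − 1 = 40.
Since φ is multiplicative, φ(42804) = 2 · 6 · 28 · 40 = 13440.

13440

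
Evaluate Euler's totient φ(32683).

25872

Prime factorization: 32683 = 7^2 · 23 · 29.
φ(7^2) = 7^1·(7−1) = 7·6 = 42.
φ(23) = 23 − 1 = 22.
φ(29) = 29 − 1 = 28.
Multiply: 42 · 22 · 28 = 25872.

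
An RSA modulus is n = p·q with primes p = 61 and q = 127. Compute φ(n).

φ(61) = 61 − 1 = 60.
φ(127) = 127 − 1 = 126.
Since φ is multiplicative, φ(7747) = 60 · 126 = 7560.

7560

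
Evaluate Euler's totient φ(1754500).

First factor: 1754500 = 2^2 · 5^3 · 11^2 · 29.
φ(1754500) = 1754500 · (1 − 1/2) · (1 − 1/5) · (1 − 1/11) · (1 − 1/29)
       = 1754500 · 1120/3190 = 616000.

616000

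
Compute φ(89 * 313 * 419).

11476608

φ(89) = 89 − 1 = 88.
φ(313) = 313 − 1 = 312.
φ(419) = 419 − 1 = 418.
Multiply: 88 · 312 · 418 = 11476608.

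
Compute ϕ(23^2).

506

φ(529) = 529 · (1 − 1/23)
       = 529 · 22/23 = 506.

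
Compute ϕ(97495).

69120

First factor: 97495 = 5 · 17 · 31 · 37.
φ(97495) = 97495 · (1 − 1/5) · (1 − 1/17) · (1 − 1/31) · (1 − 1/37)
       = 97495 · 69120/97495 = 69120.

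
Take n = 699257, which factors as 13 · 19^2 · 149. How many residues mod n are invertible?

φ(13) = 13 − 1 = 12.
φ(19^2) = 19^2 − 19^1 = 361 − 19 = 342.
φ(149) = 149 − 1 = 148.
Since φ is multiplicative, φ(699257) = 12 · 342 · 148 = 607392.

607392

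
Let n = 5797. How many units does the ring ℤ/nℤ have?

4800

5797 = 11 · 17 · 31.
φ(5797) = 5797 · (1 − 1/11) · (1 − 1/17) · (1 − 1/31)
       = 5797 · 4800/5797 = 4800.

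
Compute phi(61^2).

3660

φ(61^2) = 61^2 − 61^1 = 3721 − 61 = 3660.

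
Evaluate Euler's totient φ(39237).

First factor: 39237 = 3 * 11 * 29 * 41.
φ(3) = 3 − 1 = 2.
φ(11) = 11 − 1 = 10.
φ(29) = 29 − 1 = 28.
φ(41) = 41 − 1 = 40.
Since φ is multiplicative, φ(39237) = 2 · 10 · 28 · 40 = 22400.

22400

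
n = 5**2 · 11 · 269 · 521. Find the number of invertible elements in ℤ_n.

φ(38540975) = 38540975 · (1 − 1/5) · (1 − 1/11) · (1 − 1/269) · (1 − 1/521)
       = 38540975 · 5574400/7708195 = 27872000.

27872000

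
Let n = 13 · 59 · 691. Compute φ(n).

φ(13) = 13 − 1 = 12.
φ(59) = 59 − 1 = 58.
φ(691) = 691 − 1 = 690.
Multiply: 12 · 58 · 690 = 480240.

480240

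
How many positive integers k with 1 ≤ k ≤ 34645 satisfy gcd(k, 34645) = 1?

24960

34645 = 5 · 13^2 · 41.
φ(34645) = 34645 · (1 − 1/5) · (1 − 1/13) · (1 − 1/41)
       = 34645 · 1920/2665 = 24960.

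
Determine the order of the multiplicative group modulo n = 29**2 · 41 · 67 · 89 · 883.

166383866880

φ(29^2) = 29^1·(29−1) = 29·28 = 812.
φ(41) = 41 − 1 = 40.
φ(67) = 67 − 1 = 66.
φ(89) = 89 − 1 = 88.
φ(883) = 883 − 1 = 882.
Multiply: 812 · 40 · 66 · 88 · 882 = 166383866880.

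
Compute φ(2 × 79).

φ(2) = 2 − 1 = 1.
φ(79) = 79 − 1 = 78.
φ(158) = 1 × 78 = 78.

78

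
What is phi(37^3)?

49284

φ(37^3) = 37^3 − 37^2 = 50653 − 1369 = 49284.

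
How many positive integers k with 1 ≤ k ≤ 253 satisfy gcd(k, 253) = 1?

220

253 = 11 × 23.
φ(11) = 11 − 1 = 10.
φ(23) = 23 − 1 = 22.
φ(253) = 10 × 22 = 220.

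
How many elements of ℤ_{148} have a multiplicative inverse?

72

Prime factorization: 148 = 2**2 · 37.
φ(148) = 148 · (1 − 1/2) · (1 − 1/37)
       = 148 · 36/74 = 72.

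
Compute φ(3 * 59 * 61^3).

φ(3) = 3 − 1 = 2.
φ(59) = 59 − 1 = 58.
φ(61^3) = 61^2·(61−1) = 3721·60 = 223260.
Since φ is multiplicative, φ(40175637) = 2 · 58 · 223260 = 25898160.

25898160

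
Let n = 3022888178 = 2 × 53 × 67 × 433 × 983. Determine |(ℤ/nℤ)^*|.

1455936768

φ(3022888178) = 3022888178 · (1 − 1/2) · (1 − 1/53) · (1 − 1/67) · (1 − 1/433) · (1 − 1/983)
       = 3022888178 · 1455936768/3022888178 = 1455936768.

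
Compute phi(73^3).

φ(73^3) = 73^2·(73−1) = 5329·72 = 383688.

383688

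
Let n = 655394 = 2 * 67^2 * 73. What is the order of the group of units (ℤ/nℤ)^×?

318384

φ(655394) = 655394 · (1 − 1/2) · (1 − 1/67) · (1 − 1/73)
       = 655394 · 4752/9782 = 318384.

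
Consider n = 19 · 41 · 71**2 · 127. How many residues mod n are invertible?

φ(19) = 19 − 1 = 18.
φ(41) = 41 − 1 = 40.
φ(71^2) = 71^2 − 71^1 = 5041 − 71 = 4970.
φ(127) = 127 − 1 = 126.
φ(498721253) = 18 × 40 × 4970 × 126 = 450878400.

450878400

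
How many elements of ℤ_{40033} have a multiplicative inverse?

31752

Factor 40033: 40033 = 7**2 * 19 * 43.
φ(7^2) = 7^2 − 7^1 = 49 − 7 = 42.
φ(19) = 19 − 1 = 18.
φ(43) = 43 − 1 = 42.
Since φ is multiplicative, φ(40033) = 42 · 18 · 42 = 31752.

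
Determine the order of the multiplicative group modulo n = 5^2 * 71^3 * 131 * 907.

831220572000

φ(5^2) = 5^2 − 5^1 = 25 − 5 = 20.
φ(71^3) = 71^3 − 71^2 = 357911 − 5041 = 352870.
φ(131) = 131 − 1 = 130.
φ(907) = 907 − 1 = 906.
Multiply: 20 · 352870 · 130 · 906 = 831220572000.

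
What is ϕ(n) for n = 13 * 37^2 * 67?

1054944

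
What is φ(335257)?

276480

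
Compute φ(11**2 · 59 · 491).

3126200

φ(3505249) = 3505249 · (1 − 1/11) · (1 − 1/59) · (1 − 1/491)
       = 3505249 · 284200/318659 = 3126200.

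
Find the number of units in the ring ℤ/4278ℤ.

1320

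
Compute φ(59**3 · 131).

26246740

φ(59^3) = 59^3 − 59^2 = 205379 − 3481 = 201898.
φ(131) = 131 − 1 = 130.
φ(26904649) = 201898 × 130 = 26246740.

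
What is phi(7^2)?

42

φ(49) = 49 · (1 − 1/7)
       = 49 · 6/7 = 42.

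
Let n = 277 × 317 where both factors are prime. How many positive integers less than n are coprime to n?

87216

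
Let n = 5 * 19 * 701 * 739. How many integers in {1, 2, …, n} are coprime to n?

37195200

φ(5) = 5 − 1 = 4.
φ(19) = 19 − 1 = 18.
φ(701) = 701 − 1 = 700.
φ(739) = 739 − 1 = 738.
φ(49213705) = 4 × 18 × 700 × 738 = 37195200.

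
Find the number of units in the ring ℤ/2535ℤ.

1248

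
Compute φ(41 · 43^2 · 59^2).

247205280

φ(41) = 41 − 1 = 40.
φ(43^2) = 43^2 − 43^1 = 1849 − 43 = 1806.
φ(59^2) = 59^1·(59−1) = 59·58 = 3422.
Since φ is multiplicative, φ(263891129) = 40 · 1806 · 3422 = 247205280.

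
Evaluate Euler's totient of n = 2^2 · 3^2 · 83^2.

φ(2^2) = 2^2 − 2^1 = 4 − 2 = 2.
φ(3^2) = 3^1·(3−1) = 3·2 = 6.
φ(83^2) = 83^2 − 83^1 = 6889 − 83 = 6806.
Since φ is multiplicative, φ(248004) = 2 · 6 · 6806 = 81672.

81672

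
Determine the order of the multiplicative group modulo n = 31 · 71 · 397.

φ(31) = 31 − 1 = 30.
φ(71) = 71 − 1 = 70.
φ(397) = 397 − 1 = 396.
Multiply: 30 · 70 · 396 = 831600.

831600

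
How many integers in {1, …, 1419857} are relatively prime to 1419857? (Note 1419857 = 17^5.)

1336336

φ(1419857) = 1419857 · (1 − 1/17)
       = 1419857 · 16/17 = 1336336.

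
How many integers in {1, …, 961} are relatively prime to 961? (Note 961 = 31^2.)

930

φ(961) = 961 · (1 − 1/31)
       = 961 · 30/31 = 930.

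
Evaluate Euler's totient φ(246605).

246605 = 5 · 31 · 37 · 43.
φ(246605) = 246605 · (1 − 1/5) · (1 − 1/31) · (1 − 1/37) · (1 − 1/43)
       = 246605 · 181440/246605 = 181440.

181440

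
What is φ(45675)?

20160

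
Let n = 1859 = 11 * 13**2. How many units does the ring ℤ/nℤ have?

1560

φ(1859) = 1859 · (1 − 1/11) · (1 − 1/13)
       = 1859 · 120/143 = 1560.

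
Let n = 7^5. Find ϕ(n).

φ(16807) = 16807 · (1 − 1/7)
       = 16807 · 6/7 = 14406.

14406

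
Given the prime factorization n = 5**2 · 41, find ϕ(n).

φ(5^2) = 5^1·(5−1) = 5·4 = 20.
φ(41) = 41 − 1 = 40.
Since φ is multiplicative, φ(1025) = 20 · 40 = 800.

800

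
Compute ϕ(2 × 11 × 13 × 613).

φ(2) = 2 − 1 = 1.
φ(11) = 11 − 1 = 10.
φ(13) = 13 − 1 = 12.
φ(613) = 613 − 1 = 612.
Multiply: 1 · 10 · 12 · 612 = 73440.

73440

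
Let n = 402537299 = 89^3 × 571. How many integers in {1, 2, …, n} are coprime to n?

397317360

φ(402537299) = 402537299 · (1 − 1/89) · (1 − 1/571)
       = 402537299 · 50160/50819 = 397317360.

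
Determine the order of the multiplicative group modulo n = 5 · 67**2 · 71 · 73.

φ(5) = 5 − 1 = 4.
φ(67^2) = 67^1·(67−1) = 67·66 = 4422.
φ(71) = 71 − 1 = 70.
φ(73) = 73 − 1 = 72.
Since φ is multiplicative, φ(116332435) = 4 · 4422 · 70 · 72 = 89147520.

89147520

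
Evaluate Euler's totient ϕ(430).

168

Prime factorization: 430 = 2 × 5 × 43.
φ(430) = 430 · (1 − 1/2) · (1 − 1/5) · (1 − 1/43)
       = 430 · 168/430 = 168.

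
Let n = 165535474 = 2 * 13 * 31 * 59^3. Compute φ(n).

φ(2) = 2 − 1 = 1.
φ(13) = 13 − 1 = 12.
φ(31) = 31 − 1 = 30.
φ(59^3) = 59^3 − 59^2 = 205379 − 3481 = 201898.
Since φ is multiplicative, φ(165535474) = 1 · 12 · 30 · 201898 = 72683280.

72683280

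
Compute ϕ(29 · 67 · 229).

φ(444947) = 444947 · (1 − 1/29) · (1 − 1/67) · (1 − 1/229)
       = 444947 · 421344/444947 = 421344.

421344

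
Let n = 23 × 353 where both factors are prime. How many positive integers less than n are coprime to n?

7744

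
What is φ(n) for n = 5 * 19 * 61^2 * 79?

φ(5) = 5 − 1 = 4.
φ(19) = 19 − 1 = 18.
φ(61^2) = 61^1·(61−1) = 61·60 = 3660.
φ(79) = 79 − 1 = 78.
φ(27926105) = 4 × 18 × 3660 × 78 = 20554560.

20554560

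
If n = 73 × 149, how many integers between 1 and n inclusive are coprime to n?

φ(10877) = 10877 · (1 − 1/73) · (1 − 1/149)
       = 10877 · 10656/10877 = 10656.

10656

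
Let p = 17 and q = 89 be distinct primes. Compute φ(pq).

1408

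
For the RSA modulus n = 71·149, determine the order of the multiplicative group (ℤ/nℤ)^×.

For distinct primes, φ(pq) = (p−1)(q−1) = 70 × 148 = 10360.

10360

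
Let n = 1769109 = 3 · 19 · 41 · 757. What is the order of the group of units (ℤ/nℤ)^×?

φ(3) = 3 − 1 = 2.
φ(19) = 19 − 1 = 18.
φ(41) = 41 − 1 = 40.
φ(757) = 757 − 1 = 756.
Multiply: 2 · 18 · 40 · 756 = 1088640.

1088640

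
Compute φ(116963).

First factor: 116963 = 7^3 × 11 × 31.
φ(116963) = 116963 · (1 − 1/7) · (1 − 1/11) · (1 − 1/31)
       = 116963 · 1800/2387 = 88200.

88200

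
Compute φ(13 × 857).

10272

φ(13) = 13 − 1 = 12.
φ(857) = 857 − 1 = 856.
Since φ is multiplicative, φ(11141) = 12 · 856 = 10272.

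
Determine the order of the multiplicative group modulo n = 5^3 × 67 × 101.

660000

φ(5^3) = 5^2·(5−1) = 25·4 = 100.
φ(67) = 67 − 1 = 66.
φ(101) = 101 − 1 = 100.
φ(845875) = 100 × 66 × 100 = 660000.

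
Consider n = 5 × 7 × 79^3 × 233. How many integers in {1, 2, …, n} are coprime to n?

2710491264

φ(4020733045) = 4020733045 · (1 − 1/5) · (1 − 1/7) · (1 − 1/79) · (1 − 1/233)
       = 4020733045 · 434304/644245 = 2710491264.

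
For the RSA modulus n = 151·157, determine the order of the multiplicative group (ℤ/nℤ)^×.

23400

φ(pq) = (p−1)(q−1) = 150 · 156 = 23400.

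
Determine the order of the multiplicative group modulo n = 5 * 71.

φ(5) = 5 − 1 = 4.
φ(71) = 71 − 1 = 70.
Since φ is multiplicative, φ(355) = 4 · 70 = 280.

280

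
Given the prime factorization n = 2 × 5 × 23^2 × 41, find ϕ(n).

φ(216890) = 216890 · (1 − 1/2) · (1 − 1/5) · (1 − 1/23) · (1 − 1/41)
       = 216890 · 3520/9430 = 80960.

80960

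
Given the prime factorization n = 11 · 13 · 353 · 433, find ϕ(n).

φ(11) = 11 − 1 = 10.
φ(13) = 13 − 1 = 12.
φ(353) = 353 − 1 = 352.
φ(433) = 433 − 1 = 432.
Since φ is multiplicative, φ(21857407) = 10 · 12 · 352 · 432 = 18247680.

18247680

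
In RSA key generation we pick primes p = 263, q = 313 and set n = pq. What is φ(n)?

φ(263) = 263 − 1 = 262.
φ(313) = 313 − 1 = 312.
Multiply: 262 · 312 = 81744.

81744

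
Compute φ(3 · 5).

8

φ(15) = 15 · (1 − 1/3) · (1 − 1/5)
       = 15 · 8/15 = 8.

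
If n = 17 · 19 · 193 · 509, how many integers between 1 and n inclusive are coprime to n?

28090368

φ(17) = 17 − 1 = 16.
φ(19) = 19 − 1 = 18.
φ(193) = 193 − 1 = 192.
φ(509) = 509 − 1 = 508.
Multiply: 16 · 18 · 192 · 508 = 28090368.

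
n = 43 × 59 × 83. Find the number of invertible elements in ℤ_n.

199752

φ(43) = 43 − 1 = 42.
φ(59) = 59 − 1 = 58.
φ(83) = 83 − 1 = 82.
Multiply: 42 · 58 · 82 = 199752.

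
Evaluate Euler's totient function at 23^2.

506

φ(529) = 529 · (1 − 1/23)
       = 529 · 22/23 = 506.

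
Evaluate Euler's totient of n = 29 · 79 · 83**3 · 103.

φ(29) = 29 − 1 = 28.
φ(79) = 79 − 1 = 78.
φ(83^3) = 83^2·(83−1) = 6889·82 = 564898.
φ(103) = 103 − 1 = 102.
Multiply: 28 · 78 · 564898 · 102 = 125841197664.

125841197664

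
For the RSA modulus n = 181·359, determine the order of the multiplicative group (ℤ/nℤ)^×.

64440

For distinct primes, φ(pq) = (p−1)(q−1) = 180 × 358 = 64440.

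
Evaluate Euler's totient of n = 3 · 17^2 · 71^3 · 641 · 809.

φ(3) = 3 − 1 = 2.
φ(17^2) = 17^1·(17−1) = 17·16 = 272.
φ(71^3) = 71^2·(71−1) = 5041·70 = 352870.
φ(641) = 641 − 1 = 640.
φ(809) = 809 − 1 = 808.
Since φ is multiplicative, φ(160916543294253) = 2 · 272 · 352870 · 640 · 808 = 99267017113600.

99267017113600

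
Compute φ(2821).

2160

Factor 2821: 2821 = 7 × 13 × 31.
φ(7) = 7 − 1 = 6.
φ(13) = 13 − 1 = 12.
φ(31) = 31 − 1 = 30.
φ(2821) = 6 × 12 × 30 = 2160.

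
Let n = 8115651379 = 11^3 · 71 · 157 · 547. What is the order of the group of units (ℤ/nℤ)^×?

φ(8115651379) = 8115651379 · (1 − 1/11) · (1 − 1/71) · (1 − 1/157) · (1 − 1/547)
       = 8115651379 · 59623200/67071499 = 7214407200.

7214407200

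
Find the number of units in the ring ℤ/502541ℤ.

423360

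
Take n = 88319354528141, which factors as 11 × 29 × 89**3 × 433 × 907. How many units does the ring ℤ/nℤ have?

φ(88319354528141) = 88319354528141 · (1 − 1/11) · (1 − 1/29) · (1 − 1/89) · (1 − 1/433) · (1 − 1/907)
       = 88319354528141 · 9643898880/11150025821 = 76389323028480.

76389323028480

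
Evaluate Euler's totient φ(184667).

142560

Factor 184667: 184667 = 7 * 23 * 31 * 37.
φ(184667) = 184667 · (1 − 1/7) · (1 − 1/23) · (1 − 1/31) · (1 − 1/37)
       = 184667 · 142560/184667 = 142560.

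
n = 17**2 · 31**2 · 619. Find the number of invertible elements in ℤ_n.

156329280

φ(17^2) = 17^2 − 17^1 = 289 − 17 = 272.
φ(31^2) = 31^1·(31−1) = 31·30 = 930.
φ(619) = 619 − 1 = 618.
Multiply: 272 · 930 · 618 = 156329280.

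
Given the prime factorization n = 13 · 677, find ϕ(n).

8112

φ(13) = 13 − 1 = 12.
φ(677) = 677 − 1 = 676.
Since φ is multiplicative, φ(8801) = 12 · 676 = 8112.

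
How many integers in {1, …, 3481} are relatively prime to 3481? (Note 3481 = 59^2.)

3422

φ(59^2) = 59^2 − 59^1 = 3481 − 59 = 3422.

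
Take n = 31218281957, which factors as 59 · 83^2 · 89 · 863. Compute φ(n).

φ(31218281957) = 31218281957 · (1 − 1/59) · (1 − 1/83) · (1 − 1/89) · (1 − 1/863)
       = 31218281957 · 360771136/376123879 = 29944004288.

29944004288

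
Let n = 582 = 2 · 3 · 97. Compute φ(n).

192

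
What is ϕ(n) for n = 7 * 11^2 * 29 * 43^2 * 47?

1535244480

φ(2134598389) = 2134598389 · (1 − 1/7) · (1 − 1/11) · (1 − 1/29) · (1 − 1/43) · (1 − 1/47)
       = 2134598389 · 3245760/4512893 = 1535244480.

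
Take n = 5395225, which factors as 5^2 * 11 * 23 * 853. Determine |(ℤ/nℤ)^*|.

3748800

φ(5^2) = 5^1·(5−1) = 5·4 = 20.
φ(11) = 11 − 1 = 10.
φ(23) = 23 − 1 = 22.
φ(853) = 853 − 1 = 852.
Since φ is multiplicative, φ(5395225) = 20 · 10 · 22 · 852 = 3748800.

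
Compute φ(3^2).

φ(9) = 9 · (1 − 1/3)
       = 9 · 2/3 = 6.

6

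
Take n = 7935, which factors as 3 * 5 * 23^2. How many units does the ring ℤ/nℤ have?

4048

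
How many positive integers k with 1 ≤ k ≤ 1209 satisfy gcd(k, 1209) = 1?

720

First factor: 1209 = 3 × 13 × 31.
φ(1209) = 1209 · (1 − 1/3) · (1 − 1/13) · (1 − 1/31)
       = 1209 · 720/1209 = 720.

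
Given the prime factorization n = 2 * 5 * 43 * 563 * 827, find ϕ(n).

77987616

φ(2) = 2 − 1 = 1.
φ(5) = 5 − 1 = 4.
φ(43) = 43 − 1 = 42.
φ(563) = 563 − 1 = 562.
φ(827) = 827 − 1 = 826.
Since φ is multiplicative, φ(200208430) = 1 · 4 · 42 · 562 · 826 = 77987616.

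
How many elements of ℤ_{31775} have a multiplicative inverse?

Prime factorization: 31775 = 5^2 × 31 × 41.
φ(31775) = 31775 · (1 − 1/5) · (1 − 1/31) · (1 − 1/41)
       = 31775 · 4800/6355 = 24000.

24000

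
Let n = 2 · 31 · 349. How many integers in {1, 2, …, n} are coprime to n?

10440

φ(21638) = 21638 · (1 − 1/2) · (1 − 1/31) · (1 − 1/349)
       = 21638 · 10440/21638 = 10440.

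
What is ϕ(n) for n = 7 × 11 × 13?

720

φ(7) = 7 − 1 = 6.
φ(11) = 11 − 1 = 10.
φ(13) = 13 − 1 = 12.
Since φ is multiplicative, φ(1001) = 6 · 10 · 12 = 720.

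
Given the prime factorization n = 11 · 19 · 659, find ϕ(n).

118440

φ(137731) = 137731 · (1 − 1/11) · (1 − 1/19) · (1 − 1/659)
       = 137731 · 118440/137731 = 118440.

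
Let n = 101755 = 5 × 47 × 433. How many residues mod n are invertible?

79488

φ(101755) = 101755 · (1 − 1/5) · (1 − 1/47) · (1 − 1/433)
       = 101755 · 79488/101755 = 79488.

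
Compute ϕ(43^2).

φ(1849) = 1849 · (1 − 1/43)
       = 1849 · 42/43 = 1806.

1806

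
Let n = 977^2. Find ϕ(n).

φ(977^2) = 977^1·(977−1) = 977·976 = 953552.

953552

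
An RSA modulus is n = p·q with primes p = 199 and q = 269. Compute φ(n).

53064

φ(199) = 199 − 1 = 198.
φ(269) = 269 − 1 = 268.
Since φ is multiplicative, φ(53531) = 198 · 268 = 53064.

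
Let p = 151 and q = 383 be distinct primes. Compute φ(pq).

57300

φ(n) = (p − 1)(q − 1) = (151−1)(383−1) = 150·382 = 57300.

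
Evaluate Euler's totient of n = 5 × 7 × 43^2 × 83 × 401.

φ(2153909345) = 2153909345 · (1 − 1/5) · (1 − 1/7) · (1 − 1/43) · (1 − 1/83) · (1 − 1/401)
       = 2153909345 · 33062400/50090915 = 1421683200.

1421683200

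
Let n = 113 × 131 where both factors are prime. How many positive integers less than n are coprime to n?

φ(pq) = (p−1)(q−1) = 112 · 130 = 14560.

14560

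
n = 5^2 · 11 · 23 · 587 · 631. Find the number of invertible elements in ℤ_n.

1624392000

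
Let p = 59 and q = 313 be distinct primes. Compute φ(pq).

φ(pq) = (p−1)(q−1) = 58 · 312 = 18096.

18096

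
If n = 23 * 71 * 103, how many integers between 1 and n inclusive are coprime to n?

φ(168199) = 168199 · (1 − 1/23) · (1 − 1/71) · (1 − 1/103)
       = 168199 · 157080/168199 = 157080.

157080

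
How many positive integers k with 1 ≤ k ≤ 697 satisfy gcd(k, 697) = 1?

697 = 17 * 41.
φ(17) = 17 − 1 = 16.
φ(41) = 41 − 1 = 40.
φ(697) = 16 × 40 = 640.

640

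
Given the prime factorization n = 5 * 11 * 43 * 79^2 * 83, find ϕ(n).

848877120

φ(5) = 5 − 1 = 4.
φ(11) = 11 − 1 = 10.
φ(43) = 43 − 1 = 42.
φ(79^2) = 79^1·(79−1) = 79·78 = 6162.
φ(83) = 83 − 1 = 82.
Since φ is multiplicative, φ(1225077095) = 4 · 10 · 42 · 6162 · 82 = 848877120.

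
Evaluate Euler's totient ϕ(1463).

1463 = 7 · 11 · 19.
φ(7) = 7 − 1 = 6.
φ(11) = 11 − 1 = 10.
φ(19) = 19 − 1 = 18.
Since φ is multiplicative, φ(1463) = 6 · 10 · 18 = 1080.

1080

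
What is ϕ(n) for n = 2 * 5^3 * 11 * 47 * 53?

2392000

φ(6850250) = 6850250 · (1 − 1/2) · (1 − 1/5) · (1 − 1/11) · (1 − 1/47) · (1 − 1/53)
       = 6850250 · 95680/274010 = 2392000.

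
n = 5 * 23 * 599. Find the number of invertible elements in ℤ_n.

φ(5) = 5 − 1 = 4.
φ(23) = 23 − 1 = 22.
φ(599) = 599 − 1 = 598.
φ(68885) = 4 × 22 × 598 = 52624.

52624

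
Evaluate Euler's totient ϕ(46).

22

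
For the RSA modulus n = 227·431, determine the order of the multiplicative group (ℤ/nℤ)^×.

φ(227) = 227 − 1 = 226.
φ(431) = 431 − 1 = 430.
Multiply: 226 · 430 = 97180.

97180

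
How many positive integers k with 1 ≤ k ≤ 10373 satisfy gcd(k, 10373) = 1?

8800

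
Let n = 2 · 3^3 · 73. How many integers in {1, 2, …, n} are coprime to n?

φ(3942) = 3942 · (1 − 1/2) · (1 − 1/3) · (1 − 1/73)
       = 3942 · 144/438 = 1296.

1296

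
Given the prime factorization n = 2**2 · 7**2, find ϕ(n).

84

φ(2^2) = 2^1·(2−1) = 2·1 = 2.
φ(7^2) = 7^2 − 7^1 = 49 − 7 = 42.
φ(196) = 2 × 42 = 84.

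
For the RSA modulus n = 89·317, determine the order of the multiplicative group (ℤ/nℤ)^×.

27808

For distinct primes, φ(pq) = (p−1)(q−1) = 88 × 316 = 27808.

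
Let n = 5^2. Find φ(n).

20

φ(25) = 25 · (1 − 1/5)
       = 25 · 4/5 = 20.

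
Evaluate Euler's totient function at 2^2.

φ(4) = 4 · (1 − 1/2)
       = 4 · 1/2 = 2.

2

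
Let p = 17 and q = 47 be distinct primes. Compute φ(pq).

736

φ(pq) = (p−1)(q−1) = 16 · 46 = 736.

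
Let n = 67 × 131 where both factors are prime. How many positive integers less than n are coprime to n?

φ(n) = (p − 1)(q − 1) = (67−1)(131−1) = 66·130 = 8580.

8580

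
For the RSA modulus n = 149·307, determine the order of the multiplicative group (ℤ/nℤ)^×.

45288

φ(pq) = (p−1)(q−1) = 148 · 306 = 45288.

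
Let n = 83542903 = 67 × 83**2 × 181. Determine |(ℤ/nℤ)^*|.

φ(67) = 67 − 1 = 66.
φ(83^2) = 83^2 − 83^1 = 6889 − 83 = 6806.
φ(181) = 181 − 1 = 180.
φ(83542903) = 66 × 6806 × 180 = 80855280.

80855280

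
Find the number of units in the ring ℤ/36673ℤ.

36673 = 7 · 13^2 · 31.
φ(7) = 7 − 1 = 6.
φ(13^2) = 13^1·(13−1) = 13·12 = 156.
φ(31) = 31 − 1 = 30.
Since φ is multiplicative, φ(36673) = 6 · 156 · 30 = 28080.

28080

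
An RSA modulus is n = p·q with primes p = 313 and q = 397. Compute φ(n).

123552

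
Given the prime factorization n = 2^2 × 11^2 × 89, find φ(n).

19360

φ(43076) = 43076 · (1 − 1/2) · (1 − 1/11) · (1 − 1/89)
       = 43076 · 880/1958 = 19360.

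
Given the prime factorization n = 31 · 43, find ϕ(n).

φ(31) = 31 − 1 = 30.
φ(43) = 43 − 1 = 42.
φ(1333) = 30 × 42 = 1260.

1260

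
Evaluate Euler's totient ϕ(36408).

36408 = 2^3 * 3 * 37 * 41.
φ(2^3) = 2^3 − 2^2 = 8 − 4 = 4.
φ(3) = 3 − 1 = 2.
φ(37) = 37 − 1 = 36.
φ(41) = 41 − 1 = 40.
Since φ is multiplicative, φ(36408) = 4 · 2 · 36 · 40 = 11520.

11520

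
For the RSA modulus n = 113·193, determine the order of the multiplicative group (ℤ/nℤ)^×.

21504

For distinct primes, φ(pq) = (p−1)(q−1) = 112 × 192 = 21504.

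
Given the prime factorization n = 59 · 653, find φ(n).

φ(59) = 59 − 1 = 58.
φ(653) = 653 − 1 = 652.
Since φ is multiplicative, φ(38527) = 58 · 652 = 37816.

37816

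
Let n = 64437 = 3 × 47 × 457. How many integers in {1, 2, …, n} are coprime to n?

41952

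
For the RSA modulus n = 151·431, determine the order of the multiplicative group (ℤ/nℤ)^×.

64500

φ(n) = (p − 1)(q − 1) = (151−1)(431−1) = 150·430 = 64500.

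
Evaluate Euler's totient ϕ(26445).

Prime factorization: 26445 = 3 × 5 × 41 × 43.
φ(26445) = 26445 · (1 − 1/3) · (1 − 1/5) · (1 − 1/41) · (1 − 1/43)
       = 26445 · 13440/26445 = 13440.

13440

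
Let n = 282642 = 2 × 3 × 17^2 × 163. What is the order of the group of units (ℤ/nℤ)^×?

88128

φ(2) = 2 − 1 = 1.
φ(3) = 3 − 1 = 2.
φ(17^2) = 17^1·(17−1) = 17·16 = 272.
φ(163) = 163 − 1 = 162.
Since φ is multiplicative, φ(282642) = 1 · 2 · 272 · 162 = 88128.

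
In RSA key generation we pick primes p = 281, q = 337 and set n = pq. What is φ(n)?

94080

φ(pq) = (p−1)(q−1) = 280 · 336 = 94080.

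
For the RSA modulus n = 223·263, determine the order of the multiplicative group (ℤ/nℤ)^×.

58164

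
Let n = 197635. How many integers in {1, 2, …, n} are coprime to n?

149408

First factor: 197635 = 5 · 29^2 · 47.
φ(5) = 5 − 1 = 4.
φ(29^2) = 29^2 − 29^1 = 841 − 29 = 812.
φ(47) = 47 − 1 = 46.
φ(197635) = 4 × 812 × 46 = 149408.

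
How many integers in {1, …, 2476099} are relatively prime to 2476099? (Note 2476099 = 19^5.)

2345778

φ(2476099) = 2476099 · (1 − 1/19)
       = 2476099 · 18/19 = 2345778.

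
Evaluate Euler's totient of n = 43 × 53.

2184

φ(43) = 43 − 1 = 42.
φ(53) = 53 − 1 = 52.
φ(2279) = 42 × 52 = 2184.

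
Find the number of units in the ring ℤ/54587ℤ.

Factor 54587: 54587 = 13**2 × 17 × 19.
φ(13^2) = 13^2 − 13^1 = 169 − 13 = 156.
φ(17) = 17 − 1 = 16.
φ(19) = 19 − 1 = 18.
φ(54587) = 156 × 16 × 18 = 44928.

44928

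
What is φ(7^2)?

42

φ(49) = 49 · (1 − 1/7)
       = 49 · 6/7 = 42.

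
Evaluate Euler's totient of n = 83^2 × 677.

4600856

φ(83^2) = 83^2 − 83^1 = 6889 − 83 = 6806.
φ(677) = 677 − 1 = 676.
φ(4663853) = 6806 × 676 = 4600856.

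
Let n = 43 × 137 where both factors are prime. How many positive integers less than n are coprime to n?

φ(pq) = (p−1)(q−1) = 42 · 136 = 5712.

5712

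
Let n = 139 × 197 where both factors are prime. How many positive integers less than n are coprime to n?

For distinct primes, φ(pq) = (p−1)(q−1) = 138 × 196 = 27048.

27048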